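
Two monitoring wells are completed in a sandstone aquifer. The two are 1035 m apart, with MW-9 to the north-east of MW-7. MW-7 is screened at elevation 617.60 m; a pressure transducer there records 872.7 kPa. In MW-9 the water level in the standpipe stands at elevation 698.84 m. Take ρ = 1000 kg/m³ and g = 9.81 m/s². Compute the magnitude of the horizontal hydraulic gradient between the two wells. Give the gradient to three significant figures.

i ≈ 0.00746

Pressure head at MW-7: ψ = P/(ρg) = 872.7×1000 / (1000 × 9.81) = 88.96 m.
Total head at MW-7: h = z + ψ = 617.60 + 88.96 = 706.56 m.
Total head at MW-9: h = 698.84 m (water level in the piezometer is the total head).
Head difference: h(MW-7) − h(MW-9) = 706.56 − 698.84 = 7.72 m.
Hydraulic gradient: i = |Δh| / L = 7.72 / 1035 = 0.00746.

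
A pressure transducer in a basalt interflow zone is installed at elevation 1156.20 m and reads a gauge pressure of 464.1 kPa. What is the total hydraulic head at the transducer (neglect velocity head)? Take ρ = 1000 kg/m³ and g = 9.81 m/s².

h ≈ 1203.51 m

ψ = P/(ρg) = 464.1×1000 / (1000 × 9.81) = 47.31 m.
h = z + ψ = 1156.20 + 47.31 = 1203.51 m.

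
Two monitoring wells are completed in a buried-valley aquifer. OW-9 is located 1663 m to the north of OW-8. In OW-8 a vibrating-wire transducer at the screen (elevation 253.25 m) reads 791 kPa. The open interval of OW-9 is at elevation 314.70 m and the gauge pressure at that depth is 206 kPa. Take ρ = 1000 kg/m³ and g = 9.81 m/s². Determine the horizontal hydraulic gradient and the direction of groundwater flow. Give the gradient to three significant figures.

Pressure head at OW-8: ψ = P/(ρg) = 791×1000 / (1000 × 9.81) = 80.63 m.
Total head at OW-8: h = z + ψ = 253.25 + 80.63 = 333.88 m.
Pressure head at OW-9: ψ = P/(ρg) = 206×1000 / (1000 × 9.81) = 21.00 m.
Total head at OW-9: h = z + ψ = 314.70 + 21.00 = 335.70 m.
Head difference: h(OW-8) − h(OW-9) = 333.88 − 335.70 = -1.82 m.
Hydraulic gradient: i = |Δh| / L = 1.82 / 1663 = 0.00109.
Flow is from higher to lower head: from OW-9 toward OW-8, i.e. toward the south.

i ≈ 0.00109; groundwater flows toward the south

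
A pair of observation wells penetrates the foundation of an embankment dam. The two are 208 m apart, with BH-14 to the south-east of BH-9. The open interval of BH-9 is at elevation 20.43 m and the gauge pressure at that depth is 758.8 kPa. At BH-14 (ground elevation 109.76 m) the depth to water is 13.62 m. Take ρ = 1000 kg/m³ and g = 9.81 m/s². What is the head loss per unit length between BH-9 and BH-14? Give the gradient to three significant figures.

Pressure head at BH-9: ψ = P/(ρg) = 758.8×1000 / (1000 × 9.81) = 77.35 m.
Total head at BH-9: h = z + ψ = 20.43 + 77.35 = 97.78 m.
Total head at BH-14: h = 109.76 − 13.62 = 96.14 m.
Head difference: h(BH-9) − h(BH-14) = 97.78 − 96.14 = 1.64 m.
Hydraulic gradient: i = |Δh| / L = 1.64 / 208 = 0.00788.

i ≈ 0.00788 m/m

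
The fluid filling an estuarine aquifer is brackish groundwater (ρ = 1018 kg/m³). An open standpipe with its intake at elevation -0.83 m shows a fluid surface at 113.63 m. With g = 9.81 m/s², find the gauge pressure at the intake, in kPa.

Pressure head ψ = h − z = 113.63 − (-0.83) = 114.46 m.
P = ρgψ = 1018 × 9.81 × 114.46 = 1143064 Pa ≈ 1140 kPa.

P ≈ 1140 kPa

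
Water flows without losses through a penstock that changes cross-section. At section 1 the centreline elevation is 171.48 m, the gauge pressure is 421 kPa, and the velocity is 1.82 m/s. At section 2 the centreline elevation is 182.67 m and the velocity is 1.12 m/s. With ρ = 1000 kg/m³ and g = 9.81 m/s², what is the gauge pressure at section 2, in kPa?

Pressure head at 1: ψ₁ = P₁/(ρg) = 421×1000 / (1000 × 9.81) = 42.92 m.
Velocity heads: v₁²/2g = 1.82²/19.62 = 0.169 m; v₂²/2g = 1.12²/19.62 = 0.064 m.
Total head H = z₁ + ψ₁ + v₁²/2g = 171.48 + 42.92 + 0.169 = 214.57 m.
ψ₂ = H − z₂ − v₂²/2g = 214.57 − 182.67 − 0.064 = 31.84 m.
P₂ = ρgψ₂ = 1000 × 9.81 × 31.84 ≈ 312 kPa.

P₂ ≈ 312 kPa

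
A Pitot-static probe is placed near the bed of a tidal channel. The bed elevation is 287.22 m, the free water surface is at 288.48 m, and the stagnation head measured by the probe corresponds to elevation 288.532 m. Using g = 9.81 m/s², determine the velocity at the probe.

Near the bed, under hydrostatic conditions, the piezometric head (z + ψ) equals the free-surface elevation, 288.48 m.
Velocity head = total − piezometric = 288.532 − 288.48 = 0.052 m.
v = √(2g·h_v) = √(2 × 9.81 × 0.052) = 1.01 m/s.

v ≈ 1.01 m/s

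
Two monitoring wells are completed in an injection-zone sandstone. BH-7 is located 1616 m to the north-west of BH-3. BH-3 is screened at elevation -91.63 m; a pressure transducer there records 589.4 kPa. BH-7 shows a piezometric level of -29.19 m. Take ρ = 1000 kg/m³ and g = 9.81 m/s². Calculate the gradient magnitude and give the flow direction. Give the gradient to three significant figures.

Pressure head at BH-3: ψ = P/(ρg) = 589.4×1000 / (1000 × 9.81) = 60.08 m.
Total head at BH-3: h = z + ψ = -91.63 + 60.08 = -31.55 m.
Total head at BH-7: h = -29.19 m (water level in the piezometer is the total head).
Head difference: h(BH-3) − h(BH-7) = -31.55 − (-29.19) = -2.36 m.
Hydraulic gradient: i = |Δh| / L = 2.36 / 1616 = 0.00146.
Flow is from higher to lower head: from BH-7 toward BH-3, i.e. toward the south-east.

i ≈ 0.00146; groundwater flows toward the south-east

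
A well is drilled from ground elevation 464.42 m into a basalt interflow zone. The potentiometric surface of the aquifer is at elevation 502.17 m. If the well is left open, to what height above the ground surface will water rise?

Water rises to the potentiometric surface, so the rise above ground = 502.17 − 464.42 = 37.75 m.

≈ 37.75 m above ground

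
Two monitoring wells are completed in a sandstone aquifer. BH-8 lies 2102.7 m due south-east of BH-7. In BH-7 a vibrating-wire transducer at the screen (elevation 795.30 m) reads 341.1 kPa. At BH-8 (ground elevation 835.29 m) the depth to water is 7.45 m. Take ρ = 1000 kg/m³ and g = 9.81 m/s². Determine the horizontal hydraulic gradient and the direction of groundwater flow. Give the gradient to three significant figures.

i ≈ 0.00106; groundwater flows toward the south-east

Pressure head at BH-7: ψ = P/(ρg) = 341.1×1000 / (1000 × 9.81) = 34.77 m.
Total head at BH-7: h = z + ψ = 795.30 + 34.77 = 830.07 m.
Total head at BH-8: h = 835.29 − 7.45 = 827.84 m.
Head difference: h(BH-7) − h(BH-8) = 830.07 − 827.84 = 2.23 m.
Hydraulic gradient: i = |Δh| / L = 2.23 / 2102.7 = 0.00106.
Flow is from higher to lower head: from BH-7 toward BH-8, i.e. toward the south-east.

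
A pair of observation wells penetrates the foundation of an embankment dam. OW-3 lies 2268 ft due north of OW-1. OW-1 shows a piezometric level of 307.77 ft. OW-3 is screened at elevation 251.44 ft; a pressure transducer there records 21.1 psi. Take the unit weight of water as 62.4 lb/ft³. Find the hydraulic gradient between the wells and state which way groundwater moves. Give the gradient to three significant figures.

i ≈ 0.00337; groundwater flows toward the north

Total head at OW-1: h = 307.77 ft (water level in the piezometer is the total head).
Pressure head at OW-3: ψ = 144·P/γ = 144 × 21.1 / 62.4 = 48.69 ft.
Total head at OW-3: h = z + ψ = 251.44 + 48.69 = 300.13 ft.
Head difference: h(OW-1) − h(OW-3) = 307.77 − 300.13 = 7.64 ft.
Hydraulic gradient: i = |Δh| / L = 7.64 / 2268 = 0.00337.
Flow is from higher to lower head: from OW-1 toward OW-3, i.e. toward the north.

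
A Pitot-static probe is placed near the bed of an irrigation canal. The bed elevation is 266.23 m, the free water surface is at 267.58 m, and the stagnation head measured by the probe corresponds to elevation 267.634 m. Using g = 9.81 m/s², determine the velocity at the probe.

Near the bed, under hydrostatic conditions, the piezometric head (z + ψ) equals the free-surface elevation, 267.58 m.
Velocity head = total − piezometric = 267.634 − 267.58 = 0.054 m.
v = √(2g·h_v) = √(2 × 9.81 × 0.054) = 1.03 m/s.

v ≈ 1.03 m/s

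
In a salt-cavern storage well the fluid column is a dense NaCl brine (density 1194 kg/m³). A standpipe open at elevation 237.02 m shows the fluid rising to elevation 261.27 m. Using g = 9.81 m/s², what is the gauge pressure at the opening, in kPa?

P ≈ 284 kPa

Pressure head ψ = h − z = 261.27 − 237.02 = 24.25 m.
P = ρgψ = 1194 × 9.81 × 24.25 = 284044 Pa ≈ 284 kPa.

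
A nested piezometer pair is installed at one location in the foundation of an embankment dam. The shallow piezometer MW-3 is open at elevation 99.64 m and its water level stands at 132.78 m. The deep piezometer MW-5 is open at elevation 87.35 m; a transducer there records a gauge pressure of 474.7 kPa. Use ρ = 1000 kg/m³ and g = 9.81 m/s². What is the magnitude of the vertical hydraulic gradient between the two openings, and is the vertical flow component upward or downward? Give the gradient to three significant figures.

Total head at MW-3: h = 132.78 m (water level in the standpipe).
Pressure head at MW-5: ψ = P/(ρg) = 474.7×1000 / (1000 × 9.81) = 48.39 m.
Total head at MW-5: h = z + ψ = 87.35 + 48.39 = 135.74 m.
Δh = h(MW-3) − h(MW-5) = 132.78 − 135.74 = -2.96 m.
Vertical separation Δz = 99.64 − 87.35 = 12.29 m.
|i_v| = |Δh| / Δz = 2.96 / 12.29 = 0.241.
Head is higher in the deep piezometer, so vertical flow is upward (discharge condition).

|i_v| ≈ 0.241; vertical flow is upward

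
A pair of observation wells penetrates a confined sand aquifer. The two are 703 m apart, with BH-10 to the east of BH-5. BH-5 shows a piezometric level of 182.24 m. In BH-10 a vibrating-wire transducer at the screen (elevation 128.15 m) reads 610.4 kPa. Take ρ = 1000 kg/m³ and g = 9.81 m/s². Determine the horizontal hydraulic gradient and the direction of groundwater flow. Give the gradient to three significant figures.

i ≈ 0.0116; groundwater flows toward the west

Total head at BH-5: h = 182.24 m (water level in the piezometer is the total head).
Pressure head at BH-10: ψ = P/(ρg) = 610.4×1000 / (1000 × 9.81) = 62.22 m.
Total head at BH-10: h = z + ψ = 128.15 + 62.22 = 190.37 m.
Head difference: h(BH-5) − h(BH-10) = 182.24 − 190.37 = -8.13 m.
Hydraulic gradient: i = |Δh| / L = 8.13 / 703 = 0.0116.
Flow is from higher to lower head: from BH-10 toward BH-5, i.e. toward the west.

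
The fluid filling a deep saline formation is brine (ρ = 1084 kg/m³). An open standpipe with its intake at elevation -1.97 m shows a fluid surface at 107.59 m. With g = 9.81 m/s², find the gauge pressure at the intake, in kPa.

P ≈ 1170 kPa

Pressure head ψ = h − z = 107.59 − (-1.97) = 109.56 m.
P = ρgψ = 1084 × 9.81 × 109.56 = 1165065 Pa ≈ 1170 kPa.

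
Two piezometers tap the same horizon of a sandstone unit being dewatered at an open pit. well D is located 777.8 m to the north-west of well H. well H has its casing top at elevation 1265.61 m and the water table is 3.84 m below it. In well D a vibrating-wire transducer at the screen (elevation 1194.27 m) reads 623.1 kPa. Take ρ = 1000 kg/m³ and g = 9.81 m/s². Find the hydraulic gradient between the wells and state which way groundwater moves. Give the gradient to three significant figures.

i ≈ 0.00512; groundwater flows toward the north-west

Total head at well H: h = 1265.61 − 3.84 = 1261.77 m.
Pressure head at well D: ψ = P/(ρg) = 623.1×1000 / (1000 × 9.81) = 63.52 m.
Total head at well D: h = z + ψ = 1194.27 + 63.52 = 1257.79 m.
Head difference: h(well H) − h(well D) = 1261.77 − 1257.79 = 3.98 m.
Hydraulic gradient: i = |Δh| / L = 3.98 / 777.8 = 0.00512.
Flow is from higher to lower head: from well H toward well D, i.e. toward the north-west.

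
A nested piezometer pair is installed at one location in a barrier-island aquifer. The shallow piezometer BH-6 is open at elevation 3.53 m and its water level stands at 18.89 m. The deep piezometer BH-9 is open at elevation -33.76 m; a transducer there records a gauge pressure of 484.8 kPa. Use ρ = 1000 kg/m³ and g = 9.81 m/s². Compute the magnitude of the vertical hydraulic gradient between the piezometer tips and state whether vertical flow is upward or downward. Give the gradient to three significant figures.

|i_v| ≈ 0.0866; vertical flow is downward

Total head at BH-6: h = 18.89 m (water level in the standpipe).
Pressure head at BH-9: ψ = P/(ρg) = 484.8×1000 / (1000 × 9.81) = 49.42 m.
Total head at BH-9: h = z + ψ = -33.76 + 49.42 = 15.66 m.
Δh = h(BH-6) − h(BH-9) = 18.89 − 15.66 = 3.23 m.
Vertical separation Δz = 3.53 − (-33.76) = 37.29 m.
|i_v| = |Δh| / Δz = 3.23 / 37.29 = 0.0866.
Head is higher in the shallow piezometer, so vertical flow is downward (recharge condition).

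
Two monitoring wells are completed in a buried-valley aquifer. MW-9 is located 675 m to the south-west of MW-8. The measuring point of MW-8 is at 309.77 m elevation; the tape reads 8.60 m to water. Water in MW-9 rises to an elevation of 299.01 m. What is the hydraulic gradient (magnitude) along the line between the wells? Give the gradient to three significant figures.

i ≈ 0.00320

Total head at MW-8: h = 309.77 − 8.60 = 301.17 m.
Total head at MW-9: h = 299.01 m (water level in the piezometer is the total head).
Head difference: h(MW-8) − h(MW-9) = 301.17 − 299.01 = 2.16 m.
Hydraulic gradient: i = |Δh| / L = 2.16 / 675 = 0.00320.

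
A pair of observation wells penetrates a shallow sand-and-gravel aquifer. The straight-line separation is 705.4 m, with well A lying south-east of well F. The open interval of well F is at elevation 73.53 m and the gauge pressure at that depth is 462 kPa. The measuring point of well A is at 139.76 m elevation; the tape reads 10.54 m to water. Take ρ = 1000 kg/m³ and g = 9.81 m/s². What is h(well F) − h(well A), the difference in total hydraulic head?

Pressure head at well F: ψ = P/(ρg) = 462×1000 / (1000 × 9.81) = 47.09 m.
Total head at well F: h = z + ψ = 73.53 + 47.09 = 120.62 m.
Total head at well A: h = 139.76 − 10.54 = 129.22 m.
Head difference: h(well F) − h(well A) = 120.62 − 129.22 = -8.60 m.

Δh ≈ -8.60 m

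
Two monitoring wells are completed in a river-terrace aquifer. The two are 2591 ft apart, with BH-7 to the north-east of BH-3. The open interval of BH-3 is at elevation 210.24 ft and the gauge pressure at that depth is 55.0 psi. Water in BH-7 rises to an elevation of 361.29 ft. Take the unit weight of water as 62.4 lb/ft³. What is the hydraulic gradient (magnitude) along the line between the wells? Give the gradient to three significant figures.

Pressure head at BH-3: ψ = 144·P/γ = 144 × 55.0 / 62.4 = 126.92 ft.
Total head at BH-3: h = z + ψ = 210.24 + 126.92 = 337.16 ft.
Total head at BH-7: h = 361.29 ft (water level in the piezometer is the total head).
Head difference: h(BH-3) − h(BH-7) = 337.16 − 361.29 = -24.13 ft.
Hydraulic gradient: i = |Δh| / L = 24.13 / 2591 = 0.00931.

i ≈ 0.00931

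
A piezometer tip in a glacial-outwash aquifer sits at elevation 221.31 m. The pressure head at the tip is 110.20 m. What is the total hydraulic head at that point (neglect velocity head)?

h = z + ψ = 221.31 + 110.20 = 331.51 m.

h ≈ 331.51 m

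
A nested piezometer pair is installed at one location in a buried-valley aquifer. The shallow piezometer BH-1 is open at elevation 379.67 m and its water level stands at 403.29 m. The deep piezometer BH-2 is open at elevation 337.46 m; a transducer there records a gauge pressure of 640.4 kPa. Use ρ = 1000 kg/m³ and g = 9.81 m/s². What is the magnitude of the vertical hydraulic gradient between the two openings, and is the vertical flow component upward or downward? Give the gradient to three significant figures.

|i_v| ≈ 0.0130; vertical flow is downward

Total head at BH-1: h = 403.29 m (water level in the standpipe).
Pressure head at BH-2: ψ = P/(ρg) = 640.4×1000 / (1000 × 9.81) = 65.28 m.
Total head at BH-2: h = z + ψ = 337.46 + 65.28 = 402.74 m.
Δh = h(BH-1) − h(BH-2) = 403.29 − 402.74 = 0.55 m.
Vertical separation Δz = 379.67 − 337.46 = 42.21 m.
|i_v| = |Δh| / Δz = 0.55 / 42.21 = 0.0130.
Head is higher in the shallow piezometer, so vertical flow is downward (recharge condition).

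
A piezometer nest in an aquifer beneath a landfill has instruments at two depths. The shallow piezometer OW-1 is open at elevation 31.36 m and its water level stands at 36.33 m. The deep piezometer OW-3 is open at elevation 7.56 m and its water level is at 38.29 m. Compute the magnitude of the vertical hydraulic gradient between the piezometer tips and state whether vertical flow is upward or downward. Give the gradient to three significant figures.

Total head at OW-1: h = 36.33 m (water level in the standpipe).
Total head at OW-3: h = 38.29 m.
Δh = h(OW-1) − h(OW-3) = 36.33 − 38.29 = -1.96 m.
Vertical separation Δz = 31.36 − 7.56 = 23.80 m.
|i_v| = |Δh| / Δz = 1.96 / 23.80 = 0.0824.
Head is higher in the deep piezometer, so vertical flow is upward (discharge condition).

|i_v| ≈ 0.0824; vertical flow is upward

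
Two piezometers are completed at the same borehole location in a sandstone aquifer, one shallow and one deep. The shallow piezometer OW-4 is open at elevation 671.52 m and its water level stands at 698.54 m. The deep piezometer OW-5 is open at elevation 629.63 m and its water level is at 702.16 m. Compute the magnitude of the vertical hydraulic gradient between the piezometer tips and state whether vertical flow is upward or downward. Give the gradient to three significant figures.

Total head at OW-4: h = 698.54 m (water level in the standpipe).
Total head at OW-5: h = 702.16 m.
Δh = h(OW-4) − h(OW-5) = 698.54 − 702.16 = -3.62 m.
Vertical separation Δz = 671.52 − 629.63 = 41.89 m.
|i_v| = |Δh| / Δz = 3.62 / 41.89 = 0.0864.
Head is higher in the deep piezometer, so vertical flow is upward (discharge condition).

|i_v| ≈ 0.0864; vertical flow is upward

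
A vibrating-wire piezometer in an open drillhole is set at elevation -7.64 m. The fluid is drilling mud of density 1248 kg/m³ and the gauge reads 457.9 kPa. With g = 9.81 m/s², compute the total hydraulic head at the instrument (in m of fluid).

h ≈ 29.76 m

ψ = P/(ρg) = 457.9×1000 / (1248 × 9.81) = 37.40 m.
h = z + ψ = -7.64 + 37.40 = 29.76 m.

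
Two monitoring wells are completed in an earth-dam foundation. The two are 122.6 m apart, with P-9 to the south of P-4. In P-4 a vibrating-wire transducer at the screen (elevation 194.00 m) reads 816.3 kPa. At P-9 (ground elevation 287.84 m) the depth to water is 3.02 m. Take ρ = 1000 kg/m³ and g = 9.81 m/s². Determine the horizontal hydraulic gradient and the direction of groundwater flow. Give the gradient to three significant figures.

i ≈ 0.0621; groundwater flows toward the north

Pressure head at P-4: ψ = P/(ρg) = 816.3×1000 / (1000 × 9.81) = 83.21 m.
Total head at P-4: h = z + ψ = 194.00 + 83.21 = 277.21 m.
Total head at P-9: h = 287.84 − 3.02 = 284.82 m.
Head difference: h(P-4) − h(P-9) = 277.21 − 284.82 = -7.61 m.
Hydraulic gradient: i = |Δh| / L = 7.61 / 122.6 = 0.0621.
Flow is from higher to lower head: from P-9 toward P-4, i.e. toward the north.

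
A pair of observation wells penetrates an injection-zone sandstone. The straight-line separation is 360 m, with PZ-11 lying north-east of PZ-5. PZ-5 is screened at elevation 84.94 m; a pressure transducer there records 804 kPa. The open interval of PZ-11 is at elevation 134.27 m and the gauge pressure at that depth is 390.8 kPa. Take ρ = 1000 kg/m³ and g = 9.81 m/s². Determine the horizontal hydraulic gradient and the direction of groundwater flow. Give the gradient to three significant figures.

i ≈ 0.0200; groundwater flows toward the south-west

Pressure head at PZ-5: ψ = P/(ρg) = 804×1000 / (1000 × 9.81) = 81.96 m.
Total head at PZ-5: h = z + ψ = 84.94 + 81.96 = 166.90 m.
Pressure head at PZ-11: ψ = P/(ρg) = 390.8×1000 / (1000 × 9.81) = 39.84 m.
Total head at PZ-11: h = z + ψ = 134.27 + 39.84 = 174.11 m.
Head difference: h(PZ-5) − h(PZ-11) = 166.90 − 174.11 = -7.21 m.
Hydraulic gradient: i = |Δh| / L = 7.21 / 360 = 0.0200.
Flow is from higher to lower head: from PZ-11 toward PZ-5, i.e. toward the south-west.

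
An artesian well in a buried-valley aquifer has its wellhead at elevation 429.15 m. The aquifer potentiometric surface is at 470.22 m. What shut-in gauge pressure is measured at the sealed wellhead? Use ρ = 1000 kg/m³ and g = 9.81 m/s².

Head above the cap: Δh = 470.22 − 429.15 = 41.07 m.
P = ρgΔh = 1000 × 9.81 × 41.07 = 402897 Pa ≈ 403 kPa.

P ≈ 403 kPa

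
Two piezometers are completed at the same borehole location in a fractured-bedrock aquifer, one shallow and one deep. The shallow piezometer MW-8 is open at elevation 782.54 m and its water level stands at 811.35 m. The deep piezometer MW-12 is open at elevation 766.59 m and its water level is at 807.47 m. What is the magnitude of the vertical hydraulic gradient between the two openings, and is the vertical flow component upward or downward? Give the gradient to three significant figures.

|i_v| ≈ 0.243; vertical flow is downward

Total head at MW-8: h = 811.35 m (water level in the standpipe).
Total head at MW-12: h = 807.47 m.
Δh = h(MW-8) − h(MW-12) = 811.35 − 807.47 = 3.88 m.
Vertical separation Δz = 782.54 − 766.59 = 15.95 m.
|i_v| = |Δh| / Δz = 3.88 / 15.95 = 0.243.
Head is higher in the shallow piezometer, so vertical flow is downward (recharge condition).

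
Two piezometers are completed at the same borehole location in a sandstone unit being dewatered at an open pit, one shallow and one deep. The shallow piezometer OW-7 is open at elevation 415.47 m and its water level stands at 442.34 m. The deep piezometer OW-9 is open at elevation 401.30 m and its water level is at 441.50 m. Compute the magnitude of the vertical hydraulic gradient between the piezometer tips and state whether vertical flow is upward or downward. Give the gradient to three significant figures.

Total head at OW-7: h = 442.34 m (water level in the standpipe).
Total head at OW-9: h = 441.50 m.
Δh = h(OW-7) − h(OW-9) = 442.34 − 441.50 = 0.84 m.
Vertical separation Δz = 415.47 − 401.30 = 14.17 m.
|i_v| = |Δh| / Δz = 0.84 / 14.17 = 0.0593.
Head is higher in the shallow piezometer, so vertical flow is downward (recharge condition).

|i_v| ≈ 0.0593; vertical flow is downward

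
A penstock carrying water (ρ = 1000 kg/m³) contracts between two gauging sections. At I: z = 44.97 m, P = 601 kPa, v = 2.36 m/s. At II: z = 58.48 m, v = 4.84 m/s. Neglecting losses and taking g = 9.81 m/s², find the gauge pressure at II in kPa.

P₂ ≈ 460 kPa

Pressure head at I: ψ₁ = P₁/(ρg) = 601×1000 / (1000 × 9.81) = 61.26 m.
Velocity heads: v₁²/2g = 2.36²/19.62 = 0.284 m; v₂²/2g = 4.84²/19.62 = 1.194 m.
Total head H = z₁ + ψ₁ + v₁²/2g = 44.97 + 61.26 + 0.284 = 106.51 m.
ψ₂ = H − z₂ − v₂²/2g = 106.51 − 58.48 − 1.194 = 46.84 m.
P₂ = ρgψ₂ = 1000 × 9.81 × 46.84 ≈ 460 kPa.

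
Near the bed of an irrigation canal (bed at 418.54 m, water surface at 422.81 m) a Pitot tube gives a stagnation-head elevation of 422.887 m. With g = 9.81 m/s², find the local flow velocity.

v ≈ 1.23 m/s

Near the bed, under hydrostatic conditions, the piezometric head (z + ψ) equals the free-surface elevation, 422.81 m.
Velocity head = total − piezometric = 422.887 − 422.81 = 0.077 m.
v = √(2g·h_v) = √(2 × 9.81 × 0.077) = 1.23 m/s.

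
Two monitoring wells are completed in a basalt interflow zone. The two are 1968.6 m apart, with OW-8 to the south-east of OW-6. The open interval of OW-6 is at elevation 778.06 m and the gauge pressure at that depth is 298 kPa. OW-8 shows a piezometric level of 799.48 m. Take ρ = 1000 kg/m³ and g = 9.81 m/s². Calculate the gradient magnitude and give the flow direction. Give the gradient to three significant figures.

Pressure head at OW-6: ψ = P/(ρg) = 298×1000 / (1000 × 9.81) = 30.38 m.
Total head at OW-6: h = z + ψ = 778.06 + 30.38 = 808.44 m.
Total head at OW-8: h = 799.48 m (water level in the piezometer is the total head).
Head difference: h(OW-6) − h(OW-8) = 808.44 − 799.48 = 8.96 m.
Hydraulic gradient: i = |Δh| / L = 8.96 / 1968.6 = 0.00455.
Flow is from higher to lower head: from OW-6 toward OW-8, i.e. toward the south-east.

i ≈ 0.00455; groundwater flows toward the south-east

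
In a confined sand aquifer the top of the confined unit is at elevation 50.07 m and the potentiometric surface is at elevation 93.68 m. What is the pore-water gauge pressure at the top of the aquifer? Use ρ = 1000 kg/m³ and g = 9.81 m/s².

P ≈ 428 kPa

Pressure head at the aquifer top: ψ = h − z = 93.68 − 50.07 = 43.61 m.
P = ρgψ = 1000 × 9.81 × 43.61 = 427814 Pa ≈ 428 kPa.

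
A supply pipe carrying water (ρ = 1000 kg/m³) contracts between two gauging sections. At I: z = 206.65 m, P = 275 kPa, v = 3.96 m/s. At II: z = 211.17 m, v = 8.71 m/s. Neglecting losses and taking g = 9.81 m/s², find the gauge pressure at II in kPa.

P₂ ≈ 201 kPa

Pressure head at I: ψ₁ = P₁/(ρg) = 275×1000 / (1000 × 9.81) = 28.03 m.
Velocity heads: v₁²/2g = 3.96²/19.62 = 0.799 m; v₂²/2g = 8.71²/19.62 = 3.867 m.
Total head H = z₁ + ψ₁ + v₁²/2g = 206.65 + 28.03 + 0.799 = 235.48 m.
ψ₂ = H − z₂ − v₂²/2g = 235.48 − 211.17 − 3.867 = 20.44 m.
P₂ = ρgψ₂ = 1000 × 9.81 × 20.44 ≈ 201 kPa.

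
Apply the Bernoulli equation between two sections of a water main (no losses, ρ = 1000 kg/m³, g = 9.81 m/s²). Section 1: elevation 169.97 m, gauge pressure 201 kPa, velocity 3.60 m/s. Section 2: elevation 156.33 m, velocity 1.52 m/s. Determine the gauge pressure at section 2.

Pressure head at 1: ψ₁ = P₁/(ρg) = 201×1000 / (1000 × 9.81) = 20.49 m.
Velocity heads: v₁²/2g = 3.60²/19.62 = 0.661 m; v₂²/2g = 1.52²/19.62 = 0.118 m.
Total head H = z₁ + ψ₁ + v₁²/2g = 169.97 + 20.49 + 0.661 = 191.12 m.
ψ₂ = H − z₂ − v₂²/2g = 191.12 − 156.33 − 0.118 = 34.67 m.
P₂ = ρgψ₂ = 1000 × 9.81 × 34.67 ≈ 340 kPa.

P₂ ≈ 340 kPa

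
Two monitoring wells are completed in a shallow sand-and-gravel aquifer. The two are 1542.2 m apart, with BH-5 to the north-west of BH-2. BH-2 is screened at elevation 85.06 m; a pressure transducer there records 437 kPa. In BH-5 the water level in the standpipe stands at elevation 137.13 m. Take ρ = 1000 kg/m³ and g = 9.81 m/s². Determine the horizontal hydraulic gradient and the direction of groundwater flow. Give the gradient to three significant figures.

Pressure head at BH-2: ψ = P/(ρg) = 437×1000 / (1000 × 9.81) = 44.55 m.
Total head at BH-2: h = z + ψ = 85.06 + 44.55 = 129.61 m.
Total head at BH-5: h = 137.13 m (water level in the piezometer is the total head).
Head difference: h(BH-2) − h(BH-5) = 129.61 − 137.13 = -7.52 m.
Hydraulic gradient: i = |Δh| / L = 7.52 / 1542.2 = 0.00488.
Flow is from higher to lower head: from BH-5 toward BH-2, i.e. toward the south-east.

i ≈ 0.00488; groundwater flows toward the south-east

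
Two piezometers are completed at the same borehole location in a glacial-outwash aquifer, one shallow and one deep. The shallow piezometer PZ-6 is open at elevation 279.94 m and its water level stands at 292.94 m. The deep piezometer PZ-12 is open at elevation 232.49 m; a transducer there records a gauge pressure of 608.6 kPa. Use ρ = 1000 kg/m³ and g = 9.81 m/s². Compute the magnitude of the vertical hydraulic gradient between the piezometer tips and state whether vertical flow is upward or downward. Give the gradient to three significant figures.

|i_v| ≈ 0.0335; vertical flow is upward

Total head at PZ-6: h = 292.94 m (water level in the standpipe).
Pressure head at PZ-12: ψ = P/(ρg) = 608.6×1000 / (1000 × 9.81) = 62.04 m.
Total head at PZ-12: h = z + ψ = 232.49 + 62.04 = 294.53 m.
Δh = h(PZ-6) − h(PZ-12) = 292.94 − 294.53 = -1.59 m.
Vertical separation Δz = 279.94 − 232.49 = 47.45 m.
|i_v| = |Δh| / Δz = 1.59 / 47.45 = 0.0335.
Head is higher in the deep piezometer, so vertical flow is upward (discharge condition).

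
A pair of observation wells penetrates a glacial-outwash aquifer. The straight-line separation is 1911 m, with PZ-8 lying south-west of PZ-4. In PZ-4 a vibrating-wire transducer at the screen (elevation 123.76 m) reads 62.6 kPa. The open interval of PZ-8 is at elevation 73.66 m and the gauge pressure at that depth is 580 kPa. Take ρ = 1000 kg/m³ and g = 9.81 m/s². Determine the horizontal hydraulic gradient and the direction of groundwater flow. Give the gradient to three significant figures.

Pressure head at PZ-4: ψ = P/(ρg) = 62.6×1000 / (1000 × 9.81) = 6.38 m.
Total head at PZ-4: h = z + ψ = 123.76 + 6.38 = 130.14 m.
Pressure head at PZ-8: ψ = P/(ρg) = 580×1000 / (1000 × 9.81) = 59.12 m.
Total head at PZ-8: h = z + ψ = 73.66 + 59.12 = 132.78 m.
Head difference: h(PZ-4) − h(PZ-8) = 130.14 − 132.78 = -2.64 m.
Hydraulic gradient: i = |Δh| / L = 2.64 / 1911 = 0.00138.
Flow is from higher to lower head: from PZ-8 toward PZ-4, i.e. toward the north-east.

i ≈ 0.00138; groundwater flows toward the north-east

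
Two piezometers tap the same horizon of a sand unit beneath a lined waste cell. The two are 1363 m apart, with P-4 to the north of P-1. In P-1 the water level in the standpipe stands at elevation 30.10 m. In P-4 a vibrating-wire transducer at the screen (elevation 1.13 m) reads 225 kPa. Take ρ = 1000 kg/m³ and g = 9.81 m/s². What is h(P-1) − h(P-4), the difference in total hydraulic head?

Total head at P-1: h = 30.10 m (water level in the piezometer is the total head).
Pressure head at P-4: ψ = P/(ρg) = 225×1000 / (1000 × 9.81) = 22.94 m.
Total head at P-4: h = z + ψ = 1.13 + 22.94 = 24.07 m.
Head difference: h(P-1) − h(P-4) = 30.10 − 24.07 = 6.03 m.

Δh ≈ 6.03 m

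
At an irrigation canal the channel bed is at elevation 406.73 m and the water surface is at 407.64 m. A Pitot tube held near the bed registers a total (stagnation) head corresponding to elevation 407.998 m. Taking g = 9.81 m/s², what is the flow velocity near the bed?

v ≈ 2.65 m/s

Near the bed, under hydrostatic conditions, the piezometric head (z + ψ) equals the free-surface elevation, 407.64 m.
Velocity head = total − piezometric = 407.998 − 407.64 = 0.358 m.
v = √(2g·h_v) = √(2 × 9.81 × 0.358) = 2.65 m/s.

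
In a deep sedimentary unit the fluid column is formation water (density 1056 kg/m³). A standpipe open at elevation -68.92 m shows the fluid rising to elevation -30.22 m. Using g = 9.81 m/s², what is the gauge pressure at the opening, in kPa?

Pressure head ψ = h − z = -30.22 − (-68.92) = 38.70 m.
P = ρgψ = 1056 × 9.81 × 38.70 = 400907 Pa ≈ 401 kPa.

P ≈ 401 kPa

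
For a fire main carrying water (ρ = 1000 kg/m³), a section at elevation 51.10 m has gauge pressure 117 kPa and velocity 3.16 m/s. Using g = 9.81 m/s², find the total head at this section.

Pressure head ψ = P/(ρg) = 117×1000 / (1000 × 9.81) = 11.93 m.
Velocity head = v²/(2g) = 3.16² / (2 × 9.81) = 0.509 m.
h = z + ψ + v²/(2g) = 51.10 + 11.93 + 0.509 = 63.54 m.

h ≈ 63.54 m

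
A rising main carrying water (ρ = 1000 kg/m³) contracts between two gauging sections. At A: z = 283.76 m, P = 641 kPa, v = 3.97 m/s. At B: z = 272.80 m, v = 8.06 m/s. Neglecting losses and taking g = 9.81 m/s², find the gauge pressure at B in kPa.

P₂ ≈ 724 kPa

Pressure head at A: ψ₁ = P₁/(ρg) = 641×1000 / (1000 × 9.81) = 65.34 m.
Velocity heads: v₁²/2g = 3.97²/19.62 = 0.803 m; v₂²/2g = 8.06²/19.62 = 3.311 m.
Total head H = z₁ + ψ₁ + v₁²/2g = 283.76 + 65.34 + 0.803 = 349.90 m.
ψ₂ = H − z₂ − v₂²/2g = 349.90 − 272.80 − 3.311 = 73.79 m.
P₂ = ρgψ₂ = 1000 × 9.81 × 73.79 ≈ 724 kPa.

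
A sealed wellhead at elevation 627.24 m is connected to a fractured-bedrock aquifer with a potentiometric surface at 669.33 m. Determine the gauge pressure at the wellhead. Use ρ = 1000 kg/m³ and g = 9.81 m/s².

Head above the cap: Δh = 669.33 − 627.24 = 42.09 m.
P = ρgΔh = 1000 × 9.81 × 42.09 = 412903 Pa ≈ 413 kPa.

P ≈ 413 kPa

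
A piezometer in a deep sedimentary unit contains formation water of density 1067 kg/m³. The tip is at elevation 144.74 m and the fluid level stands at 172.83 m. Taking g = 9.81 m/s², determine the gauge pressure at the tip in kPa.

Pressure head ψ = h − z = 172.83 − 144.74 = 28.09 m.
P = ρgψ = 1067 × 9.81 × 28.09 = 294026 Pa ≈ 294 kPa.

P ≈ 294 kPa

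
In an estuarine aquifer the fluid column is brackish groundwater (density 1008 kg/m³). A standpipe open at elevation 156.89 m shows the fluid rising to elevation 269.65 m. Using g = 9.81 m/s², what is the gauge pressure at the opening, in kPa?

P ≈ 1120 kPa

Pressure head ψ = h − z = 269.65 − 156.89 = 112.76 m.
P = ρgψ = 1008 × 9.81 × 112.76 = 1115025 Pa ≈ 1120 kPa.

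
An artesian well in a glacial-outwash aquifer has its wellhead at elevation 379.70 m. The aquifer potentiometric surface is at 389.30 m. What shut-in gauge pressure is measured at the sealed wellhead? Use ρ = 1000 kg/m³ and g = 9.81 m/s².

P ≈ 94.2 kPa

Head above the cap: Δh = 389.30 − 379.70 = 9.60 m.
P = ρgΔh = 1000 × 9.81 × 9.60 = 94176 Pa ≈ 94.2 kPa.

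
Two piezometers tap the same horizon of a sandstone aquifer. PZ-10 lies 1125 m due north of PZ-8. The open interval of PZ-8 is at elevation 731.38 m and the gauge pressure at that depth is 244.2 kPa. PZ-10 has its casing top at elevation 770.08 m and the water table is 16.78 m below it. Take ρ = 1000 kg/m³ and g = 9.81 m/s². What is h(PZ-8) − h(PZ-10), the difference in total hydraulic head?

Pressure head at PZ-8: ψ = P/(ρg) = 244.2×1000 / (1000 × 9.81) = 24.89 m.
Total head at PZ-8: h = z + ψ = 731.38 + 24.89 = 756.27 m.
Total head at PZ-10: h = 770.08 − 16.78 = 753.30 m.
Head difference: h(PZ-8) − h(PZ-10) = 756.27 − 753.30 = 2.97 m.

Δh ≈ 2.97 m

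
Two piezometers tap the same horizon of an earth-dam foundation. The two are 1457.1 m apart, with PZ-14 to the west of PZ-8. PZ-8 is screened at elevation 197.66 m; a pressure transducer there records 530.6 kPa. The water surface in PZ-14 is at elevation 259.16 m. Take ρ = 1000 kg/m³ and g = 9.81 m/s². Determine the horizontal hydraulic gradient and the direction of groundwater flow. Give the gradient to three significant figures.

Pressure head at PZ-8: ψ = P/(ρg) = 530.6×1000 / (1000 × 9.81) = 54.09 m.
Total head at PZ-8: h = z + ψ = 197.66 + 54.09 = 251.75 m.
Total head at PZ-14: h = 259.16 m (water level in the piezometer is the total head).
Head difference: h(PZ-8) − h(PZ-14) = 251.75 − 259.16 = -7.41 m.
Hydraulic gradient: i = |Δh| / L = 7.41 / 1457.1 = 0.00509.
Flow is from higher to lower head: from PZ-14 toward PZ-8, i.e. toward the east.

i ≈ 0.00509; groundwater flows toward the east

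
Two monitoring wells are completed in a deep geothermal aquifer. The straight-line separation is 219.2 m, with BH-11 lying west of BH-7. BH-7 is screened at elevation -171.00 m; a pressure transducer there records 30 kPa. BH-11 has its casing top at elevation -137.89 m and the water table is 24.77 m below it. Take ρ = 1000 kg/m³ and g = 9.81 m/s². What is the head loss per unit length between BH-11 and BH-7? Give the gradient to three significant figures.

i ≈ 0.0241 m/m

Pressure head at BH-7: ψ = P/(ρg) = 30×1000 / (1000 × 9.81) = 3.06 m.
Total head at BH-7: h = z + ψ = -171.00 + 3.06 = -167.94 m.
Total head at BH-11: h = -137.89 − 24.77 = -162.66 m.
Head difference: h(BH-7) − h(BH-11) = -167.94 − (-162.66) = -5.28 m.
Hydraulic gradient: i = |Δh| / L = 5.28 / 219.2 = 0.0241.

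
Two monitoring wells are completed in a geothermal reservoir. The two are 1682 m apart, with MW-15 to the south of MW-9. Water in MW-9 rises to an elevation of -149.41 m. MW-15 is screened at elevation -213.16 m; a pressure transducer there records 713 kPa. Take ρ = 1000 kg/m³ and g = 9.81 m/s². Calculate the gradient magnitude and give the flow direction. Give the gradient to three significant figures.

i ≈ 0.00531; groundwater flows toward the north

Total head at MW-9: h = -149.41 m (water level in the piezometer is the total head).
Pressure head at MW-15: ψ = P/(ρg) = 713×1000 / (1000 × 9.81) = 72.68 m.
Total head at MW-15: h = z + ψ = -213.16 + 72.68 = -140.48 m.
Head difference: h(MW-9) − h(MW-15) = -149.41 − (-140.48) = -8.93 m.
Hydraulic gradient: i = |Δh| / L = 8.93 / 1682 = 0.00531.
Flow is from higher to lower head: from MW-15 toward MW-9, i.e. toward the north.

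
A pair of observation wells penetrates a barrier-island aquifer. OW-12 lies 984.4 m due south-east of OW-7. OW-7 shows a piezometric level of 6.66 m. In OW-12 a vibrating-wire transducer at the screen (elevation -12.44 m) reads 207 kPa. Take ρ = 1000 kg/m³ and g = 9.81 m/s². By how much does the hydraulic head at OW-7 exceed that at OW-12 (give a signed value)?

Total head at OW-7: h = 6.66 m (water level in the piezometer is the total head).
Pressure head at OW-12: ψ = P/(ρg) = 207×1000 / (1000 × 9.81) = 21.10 m.
Total head at OW-12: h = z + ψ = -12.44 + 21.10 = 8.66 m.
Head difference: h(OW-7) − h(OW-12) = 6.66 − 8.66 = -2.00 m.

Δh ≈ -2.00 m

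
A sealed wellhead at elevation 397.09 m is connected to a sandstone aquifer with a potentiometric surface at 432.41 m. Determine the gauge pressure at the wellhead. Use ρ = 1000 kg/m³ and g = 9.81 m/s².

Head above the cap: Δh = 432.41 − 397.09 = 35.32 m.
P = ρgΔh = 1000 × 9.81 × 35.32 = 346489 Pa ≈ 346 kPa.

P ≈ 346 kPa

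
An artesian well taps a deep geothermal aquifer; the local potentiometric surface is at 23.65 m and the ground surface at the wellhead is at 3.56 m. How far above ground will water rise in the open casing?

Water rises to the potentiometric surface, so the rise above ground = 23.65 − 3.56 = 20.09 m.

≈ 20.09 m above ground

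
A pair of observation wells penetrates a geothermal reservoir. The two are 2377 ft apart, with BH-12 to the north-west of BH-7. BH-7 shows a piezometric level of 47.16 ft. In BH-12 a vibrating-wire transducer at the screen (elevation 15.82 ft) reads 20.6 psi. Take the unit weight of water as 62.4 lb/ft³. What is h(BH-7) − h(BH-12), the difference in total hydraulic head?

Δh ≈ -16.20 ft

Total head at BH-7: h = 47.16 ft (water level in the piezometer is the total head).
Pressure head at BH-12: ψ = 144·P/γ = 144 × 20.6 / 62.4 = 47.54 ft.
Total head at BH-12: h = z + ψ = 15.82 + 47.54 = 63.36 ft.
Head difference: h(BH-7) − h(BH-12) = 47.16 − 63.36 = -16.20 ft.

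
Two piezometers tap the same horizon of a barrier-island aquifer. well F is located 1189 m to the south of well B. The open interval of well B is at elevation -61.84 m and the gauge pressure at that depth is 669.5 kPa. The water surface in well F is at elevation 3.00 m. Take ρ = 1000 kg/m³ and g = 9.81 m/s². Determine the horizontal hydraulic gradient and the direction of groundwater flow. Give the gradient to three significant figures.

Pressure head at well B: ψ = P/(ρg) = 669.5×1000 / (1000 × 9.81) = 68.25 m.
Total head at well B: h = z + ψ = -61.84 + 68.25 = 6.41 m.
Total head at well F: h = 3.00 m (water level in the piezometer is the total head).
Head difference: h(well B) − h(well F) = 6.41 − 3.00 = 3.41 m.
Hydraulic gradient: i = |Δh| / L = 3.41 / 1189 = 0.00287.
Flow is from higher to lower head: from well B toward well F, i.e. toward the south.

i ≈ 0.00287; groundwater flows toward the south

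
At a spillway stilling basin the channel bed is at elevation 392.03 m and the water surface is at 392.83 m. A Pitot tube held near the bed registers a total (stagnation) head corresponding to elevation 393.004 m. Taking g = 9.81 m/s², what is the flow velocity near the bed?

v ≈ 1.85 m/s

Near the bed, under hydrostatic conditions, the piezometric head (z + ψ) equals the free-surface elevation, 392.83 m.
Velocity head = total − piezometric = 393.004 − 392.83 = 0.174 m.
v = √(2g·h_v) = √(2 × 9.81 × 0.174) = 1.85 m/s.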